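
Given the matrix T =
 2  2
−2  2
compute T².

[[0, 8], [−8, 0]]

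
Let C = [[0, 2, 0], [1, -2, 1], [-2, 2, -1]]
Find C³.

[[-8, 16, -6], [14, -30, 11], [-16, 34, -13]]

C² = [[2, -4, 2], [-4, 8, -3], [4, -10, 3]]
C³ = [[-8, 16, -6], [14, -30, 11], [-16, 34, -13]]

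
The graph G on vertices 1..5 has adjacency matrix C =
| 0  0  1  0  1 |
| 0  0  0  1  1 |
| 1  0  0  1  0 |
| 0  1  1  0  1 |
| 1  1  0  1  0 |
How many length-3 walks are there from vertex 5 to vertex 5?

The number of length-3 walks from vertex 5 to vertex 5 is entry (5,5) of C^3, where C is the adjacency matrix.
C^2 = [[2, 1, 0, 2, 0], [1, 2, 1, 1, 1], [0, 1, 2, 0, 2], [2, 1, 0, 3, 1], [0, 1, 2, 1, 3]]
C^3 = [[0, 2, 4, 1, 5], [2, 2, 2, 4, 4], [4, 2, 0, 5, 1], [1, 4, 5, 2, 6], [5, 4, 1, 6, 2]]

2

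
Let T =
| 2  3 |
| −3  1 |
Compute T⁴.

[[−56, −117], [117, −17]]

T² = [[−5, 9], [−9, −8]]
T³ = [[−37, −6], [6, −35]]
T⁴ = [[−56, −117], [117, −17]]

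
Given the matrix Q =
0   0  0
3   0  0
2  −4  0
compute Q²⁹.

Q is strictly triangular, hence nilpotent: Q³ = 0, so Q²⁹ = 0.

[[0, 0, 0], [0, 0, 0], [0, 0, 0]]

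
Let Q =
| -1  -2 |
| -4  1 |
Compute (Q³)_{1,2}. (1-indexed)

-18

Q² = [[9, 0], [0, 9]]
Q³ = [[-9, -18], [-36, 9]]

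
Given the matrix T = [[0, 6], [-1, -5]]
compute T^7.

[[3990, 12354], [-2059, -6305]]

tr T = -5 and det T = 6, so the characteristic polynomial is λ² − (-5)λ + (6) with roots -3 and -2.
Eigenvectors give P = [[-2, -3], [1, 1]] with P⁻¹ = [[1, 3], [-1, -2]], and T = P·diag(-3, -2)·P⁻¹.
Then T^7 = P·diag(-2187, -128)·P⁻¹ = [[4374, 384], [-2187, -128]] · [[1, 3], [-1, -2]] = [[3990, 12354], [-2059, -6305]].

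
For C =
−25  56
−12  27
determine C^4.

[[−479, 1120], [−240, 561]]

tr C = 2 and det C = −3, so the characteristic polynomial is λ² − (2)λ + (−3) with roots 3 and −1.
Eigenvectors give P = [[2, 7], [1, 3]] with P⁻¹ = [[−3, 7], [1, −2]], and C = P·diag(3, −1)·P⁻¹.
Then C^4 = P·diag(81, 1)·P⁻¹ = [[162, 7], [81, 3]] · [[−3, 7], [1, −2]] = [[−479, 1120], [−240, 561]].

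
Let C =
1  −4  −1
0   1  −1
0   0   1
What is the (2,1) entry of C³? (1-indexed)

0

C = I + N where N = [[0, −4, −1], [0, 0, −1], [0, 0, 0]] is strictly upper-triangular, so N³ = 0.
(I + N)³ = I + 3·N + 3·N² = [[1, −12, 9], [0, 1, −3], [0, 0, 1]].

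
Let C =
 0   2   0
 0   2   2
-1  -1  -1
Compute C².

[[0, 4, 4], [-2, 2, 2], [1, -3, -1]]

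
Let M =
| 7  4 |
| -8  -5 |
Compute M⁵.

[[487, 244], [-488, -245]]

tr M = 2 and det M = -3, so the characteristic polynomial is λ² − (2)λ + (-3) with roots 3 and -1.
Eigenvectors give P = [[-1, 1], [1, -2]] with P⁻¹ = [[-2, -1], [-1, -1]], and M = P·diag(3, -1)·P⁻¹.
Then M⁵ = P·diag(243, -1)·P⁻¹ = [[-243, -1], [243, 2]] · [[-2, -1], [-1, -1]] = [[487, 244], [-488, -245]].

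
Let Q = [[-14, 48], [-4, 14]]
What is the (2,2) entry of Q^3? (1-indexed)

tr Q = 0 and det Q = -4, so the characteristic polynomial is λ² − (0)λ + (-4) with roots -2 and 2.
Eigenvectors give P = [[4, 3], [1, 1]] with P⁻¹ = [[1, -3], [-1, 4]], and Q = P·diag(-2, 2)·P⁻¹.
Then Q^3 = P·diag(-8, 8)·P⁻¹ = [[-32, 24], [-8, 8]] · [[1, -3], [-1, 4]] = [[-56, 192], [-16, 56]].

56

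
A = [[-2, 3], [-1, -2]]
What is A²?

[[1, -12], [4, 1]]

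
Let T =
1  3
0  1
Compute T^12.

[[1, 36], [0, 1]]

T = I + N where N = [[0, 3], [0, 0]] is strictly upper-triangular, so N^2 = 0.
(I + N)^12 = I + 12·N = [[1, 36], [0, 1]].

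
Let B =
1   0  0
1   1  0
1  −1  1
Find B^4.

[[1, 0, 0], [4, 1, 0], [−2, −4, 1]]

B = I + N where N = [[0, 0, 0], [1, 0, 0], [1, −1, 0]] is strictly lower-triangular, so N^3 = 0.
(I + N)^4 = I + 4·N + 6·N^2 = [[1, 0, 0], [4, 1, 0], [−2, −4, 1]].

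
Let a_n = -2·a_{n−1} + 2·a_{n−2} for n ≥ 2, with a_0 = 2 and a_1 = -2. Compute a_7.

-1136

With companion matrix B = [[-2, 2], [1, 0]], [a_n, a_{n−1}]ᵀ = B·[a_{n−1}, a_{n−2}]ᵀ, so [a_7, a_6]ᵀ = B⁶·[a_1, a_0]ᵀ.
B⁶ = [[328, -240], [-120, 88]], giving [a_7, a_6]ᵀ = [[-1136], [416]].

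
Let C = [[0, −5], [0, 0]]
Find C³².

C is strictly triangular, hence nilpotent: C² = 0, so C³² = 0.

[[0, 0], [0, 0]]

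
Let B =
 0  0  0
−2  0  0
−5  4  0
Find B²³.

[[0, 0, 0], [0, 0, 0], [0, 0, 0]]

B is strictly triangular, hence nilpotent: B³ = 0, so B²³ = 0.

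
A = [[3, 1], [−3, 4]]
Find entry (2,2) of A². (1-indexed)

13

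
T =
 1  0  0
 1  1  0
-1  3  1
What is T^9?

[[1, 0, 0], [9, 1, 0], [99, 27, 1]]

T = I + N where N = [[0, 0, 0], [1, 0, 0], [-1, 3, 0]] is strictly lower-triangular, so N^3 = 0.
(I + N)^9 = I + 9·N + 36·N^2 = [[1, 0, 0], [9, 1, 0], [99, 27, 1]].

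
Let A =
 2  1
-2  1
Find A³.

[[-2, 5], [-10, -7]]

A² = [[2, 3], [-6, -1]]
A³ = [[-2, 5], [-10, -7]]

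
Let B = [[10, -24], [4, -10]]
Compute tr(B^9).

0

tr B = 0 and det B = -4, so the characteristic polynomial is λ² − (0)λ + (-4) with roots 2 and -2.
Eigenvectors give P = [[3, -2], [1, -1]] with P⁻¹ = [[1, -2], [1, -3]], and B = P·diag(2, -2)·P⁻¹.
Then B^9 = P·diag(512, -512)·P⁻¹ = [[1536, 1024], [512, 512]] · [[1, -2], [1, -3]] = [[2560, -6144], [1024, -2560]].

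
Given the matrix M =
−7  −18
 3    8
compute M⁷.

[[−259, −774], [129, 386]]

tr M = 1 and det M = −2, so the characteristic polynomial is λ² − (1)λ + (−2) with roots 2 and −1.
Eigenvectors give P = [[−2, 3], [1, −1]] with P⁻¹ = [[1, 3], [1, 2]], and M = P·diag(2, −1)·P⁻¹.
Then M⁷ = P·diag(128, −1)·P⁻¹ = [[−256, −3], [128, 1]] · [[1, 3], [1, 2]] = [[−259, −774], [129, 386]].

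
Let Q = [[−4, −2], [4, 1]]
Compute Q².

[[8, 6], [−12, −7]]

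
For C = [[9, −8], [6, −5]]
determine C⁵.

[[969, −968], [726, −725]]

tr C = 4 and det C = 3, so the characteristic polynomial is λ² − (4)λ + (3) with roots 3 and 1.
Eigenvectors give P = [[4, −1], [3, −1]] with P⁻¹ = [[1, −1], [3, −4]], and C = P·diag(3, 1)·P⁻¹.
Then C⁵ = P·diag(243, 1)·P⁻¹ = [[972, −1], [729, −1]] · [[1, −1], [3, −4]] = [[969, −968], [726, −725]].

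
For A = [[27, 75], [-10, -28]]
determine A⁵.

tr A = -1 and det A = -6, so the characteristic polynomial is λ² − (-1)λ + (-6) with roots -3 and 2.
Eigenvectors give P = [[-5, -3], [2, 1]] with P⁻¹ = [[1, 3], [-2, -5]], and A = P·diag(-3, 2)·P⁻¹.
Then A⁵ = P·diag(-243, 32)·P⁻¹ = [[1215, -96], [-486, 32]] · [[1, 3], [-2, -5]] = [[1407, 4125], [-550, -1618]].

[[1407, 4125], [-550, -1618]]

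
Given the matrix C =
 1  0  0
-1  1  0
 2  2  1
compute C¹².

C = I + N where N = [[0, 0, 0], [-1, 0, 0], [2, 2, 0]] is strictly lower-triangular, so N³ = 0.
(I + N)¹² = I + 12·N + 66·N² = [[1, 0, 0], [-12, 1, 0], [-108, 24, 1]].

[[1, 0, 0], [-12, 1, 0], [-108, 24, 1]]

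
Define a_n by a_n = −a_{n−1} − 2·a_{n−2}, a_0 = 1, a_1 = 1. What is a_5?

−7

With companion matrix M = [[−1, −2], [1, 0]], [a_n, a_{n−1}]ᵀ = M·[a_{n−1}, a_{n−2}]ᵀ, so [a_5, a_4]ᵀ = M⁴·[a_1, a_0]ᵀ.
M⁴ = [[−1, −6], [3, 2]], giving [a_5, a_4]ᵀ = [[−7], [5]].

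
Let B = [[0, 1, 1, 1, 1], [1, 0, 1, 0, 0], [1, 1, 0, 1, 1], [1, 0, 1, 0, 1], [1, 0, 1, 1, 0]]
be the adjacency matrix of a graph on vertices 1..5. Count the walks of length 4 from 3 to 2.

17

The number of length-4 walks from vertex 3 to vertex 2 is entry (3,2) of B⁴, where B is the adjacency matrix.
B² = [[4, 1, 3, 2, 2], [1, 2, 1, 2, 2], [3, 1, 4, 2, 2], [2, 2, 2, 3, 2], [2, 2, 2, 2, 3]]
B³ = [[8, 7, 9, 9, 9], [7, 2, 7, 4, 4], [9, 7, 8, 9, 9], [9, 4, 9, 6, 7], [9, 4, 9, 7, 6]]
B⁴ = [[34, 17, 33, 26, 26], [17, 14, 17, 18, 18], [33, 17, 34, 26, 26], [26, 18, 26, 25, 24], [26, 18, 26, 24, 25]]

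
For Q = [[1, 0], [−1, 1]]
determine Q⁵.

Q = I + N where N = [[0, 0], [−1, 0]] is strictly lower-triangular, so N² = 0.
(I + N)⁵ = I + 5·N = [[1, 0], [−5, 1]].

[[1, 0], [−5, 1]]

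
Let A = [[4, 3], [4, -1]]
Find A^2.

[[28, 9], [12, 13]]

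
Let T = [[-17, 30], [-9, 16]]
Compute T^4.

tr T = -1 and det T = -2, so the characteristic polynomial is λ² − (-1)λ + (-2) with roots -2 and 1.
Eigenvectors give P = [[2, -5], [1, -3]] with P⁻¹ = [[3, -5], [1, -2]], and T = P·diag(-2, 1)·P⁻¹.
Then T^4 = P·diag(16, 1)·P⁻¹ = [[32, -5], [16, -3]] · [[3, -5], [1, -2]] = [[91, -150], [45, -74]].

[[91, -150], [45, -74]]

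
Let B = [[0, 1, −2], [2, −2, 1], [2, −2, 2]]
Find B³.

B² = [[−2, 2, −3], [−2, 4, −4], [0, 2, −2]]
B³ = [[−2, 0, 0], [0, −2, 0], [0, 0, −2]]

[[−2, 0, 0], [0, −2, 0], [0, 0, −2]]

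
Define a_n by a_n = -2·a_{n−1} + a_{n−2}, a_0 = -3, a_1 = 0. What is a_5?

With companion matrix T = [[-2, 1], [1, 0]], [a_n, a_{n−1}]ᵀ = T·[a_{n−1}, a_{n−2}]ᵀ, so [a_5, a_4]ᵀ = T⁴·[a_1, a_0]ᵀ.
T⁴ = [[29, -12], [-12, 5]], giving [a_5, a_4]ᵀ = [[36], [-15]].

36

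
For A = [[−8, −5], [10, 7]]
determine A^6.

[[1394, 665], [−1330, −601]]

tr A = −1 and det A = −6, so the characteristic polynomial is λ² − (−1)λ + (−6) with roots 2 and −3.
Eigenvectors give P = [[−1, −1], [2, 1]] with P⁻¹ = [[1, 1], [−2, −1]], and A = P·diag(2, −3)·P⁻¹.
Then A^6 = P·diag(64, 729)·P⁻¹ = [[−64, −729], [128, 729]] · [[1, 1], [−2, −1]] = [[1394, 665], [−1330, −601]].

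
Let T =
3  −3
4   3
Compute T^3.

[[−81, −45], [60, −81]]

T^2 = [[−3, −18], [24, −3]]
T^3 = [[−81, −45], [60, −81]]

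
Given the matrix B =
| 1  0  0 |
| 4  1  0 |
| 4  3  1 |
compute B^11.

[[1, 0, 0], [44, 1, 0], [704, 33, 1]]

B = I + N where N = [[0, 0, 0], [4, 0, 0], [4, 3, 0]] is strictly lower-triangular, so N^3 = 0.
(I + N)^11 = I + 11·N + 55·N^2 = [[1, 0, 0], [44, 1, 0], [704, 33, 1]].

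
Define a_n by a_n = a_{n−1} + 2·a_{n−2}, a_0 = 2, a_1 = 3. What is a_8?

427

With companion matrix T = [[1, 2], [1, 0]], [a_n, a_{n−1}]ᵀ = T·[a_{n−1}, a_{n−2}]ᵀ, so [a_8, a_7]ᵀ = T⁷·[a_1, a_0]ᵀ.
T⁷ = [[85, 86], [43, 42]], giving [a_8, a_7]ᵀ = [[427], [213]].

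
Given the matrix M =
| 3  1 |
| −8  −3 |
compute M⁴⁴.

[[1, 0], [0, 1]]

M² = I (check: tr M = 0 and det M = −1), so M⁴⁴ = I since 44 is even.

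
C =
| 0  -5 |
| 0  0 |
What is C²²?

C is strictly triangular, hence nilpotent: C² = 0, so C²² = 0.

[[0, 0], [0, 0]]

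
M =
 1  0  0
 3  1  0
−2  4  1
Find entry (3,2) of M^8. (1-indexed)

32

M = I + N where N = [[0, 0, 0], [3, 0, 0], [−2, 4, 0]] is strictly lower-triangular, so N^3 = 0.
(I + N)^8 = I + 8·N + 28·N^2 = [[1, 0, 0], [24, 1, 0], [320, 32, 1]].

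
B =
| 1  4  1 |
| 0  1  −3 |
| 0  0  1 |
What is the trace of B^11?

3

B = I + N where N = [[0, 4, 1], [0, 0, −3], [0, 0, 0]] is strictly upper-triangular, so N^3 = 0.
(I + N)^11 = I + 11·N + 55·N^2 = [[1, 44, −649], [0, 1, −33], [0, 0, 1]].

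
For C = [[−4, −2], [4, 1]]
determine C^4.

[[−8, 6], [−12, −23]]

C^2 = [[8, 6], [−12, −7]]
C^3 = [[−8, −10], [20, 17]]
C^4 = [[−8, 6], [−12, −23]]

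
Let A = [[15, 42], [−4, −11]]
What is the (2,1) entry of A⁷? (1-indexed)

tr A = 4 and det A = 3, so the characteristic polynomial is λ² − (4)λ + (3) with roots 1 and 3.
Eigenvectors give P = [[−3, 7], [1, −2]] with P⁻¹ = [[2, 7], [1, 3]], and A = P·diag(1, 3)·P⁻¹.
Then A⁷ = P·diag(1, 2187)·P⁻¹ = [[−3, 15309], [1, −4374]] · [[2, 7], [1, 3]] = [[15303, 45906], [−4372, −13115]].

−4372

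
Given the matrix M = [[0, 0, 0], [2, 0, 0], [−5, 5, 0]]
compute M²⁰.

[[0, 0, 0], [0, 0, 0], [0, 0, 0]]

M is strictly triangular, hence nilpotent: M³ = 0, so M²⁰ = 0.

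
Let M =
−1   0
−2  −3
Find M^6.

tr M = −4 and det M = 3, so the characteristic polynomial is λ² − (−4)λ + (3) with roots −1 and −3.
Eigenvectors give P = [[−1, 0], [1, 1]] with P⁻¹ = [[−1, 0], [1, 1]], and M = P·diag(−1, −3)·P⁻¹.
Then M^6 = P·diag(1, 729)·P⁻¹ = [[−1, 0], [1, 729]] · [[−1, 0], [1, 1]] = [[1, 0], [728, 729]].

[[1, 0], [728, 729]]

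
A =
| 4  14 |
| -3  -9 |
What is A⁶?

tr A = -5 and det A = 6, so the characteristic polynomial is λ² − (-5)λ + (6) with roots -2 and -3.
Eigenvectors give P = [[7, 2], [-3, -1]] with P⁻¹ = [[1, 2], [-3, -7]], and A = P·diag(-2, -3)·P⁻¹.
Then A⁶ = P·diag(64, 729)·P⁻¹ = [[448, 1458], [-192, -729]] · [[1, 2], [-3, -7]] = [[-3926, -9310], [1995, 4719]].

[[-3926, -9310], [1995, 4719]]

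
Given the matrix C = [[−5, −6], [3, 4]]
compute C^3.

[[−17, −18], [9, 10]]

tr C = −1 and det C = −2, so the characteristic polynomial is λ² − (−1)λ + (−2) with roots −2 and 1.
Eigenvectors give P = [[2, −1], [−1, 1]] with P⁻¹ = [[1, 1], [1, 2]], and C = P·diag(−2, 1)·P⁻¹.
Then C^3 = P·diag(−8, 1)·P⁻¹ = [[−16, −1], [8, 1]] · [[1, 1], [1, 2]] = [[−17, −18], [9, 10]].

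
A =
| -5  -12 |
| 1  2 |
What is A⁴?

[[61, 180], [-15, -44]]

tr A = -3 and det A = 2, so the characteristic polynomial is λ² − (-3)λ + (2) with roots -1 and -2.
Eigenvectors give P = [[-3, 4], [1, -1]] with P⁻¹ = [[1, 4], [1, 3]], and A = P·diag(-1, -2)·P⁻¹.
Then A⁴ = P·diag(1, 16)·P⁻¹ = [[-3, 64], [1, -16]] · [[1, 4], [1, 3]] = [[61, 180], [-15, -44]].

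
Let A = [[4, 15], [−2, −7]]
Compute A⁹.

tr A = −3 and det A = 2, so the characteristic polynomial is λ² − (−3)λ + (2) with roots −1 and −2.
Eigenvectors give P = [[−3, −5], [1, 2]] with P⁻¹ = [[−2, −5], [1, 3]], and A = P·diag(−1, −2)·P⁻¹.
Then A⁹ = P·diag(−1, −512)·P⁻¹ = [[3, 2560], [−1, −1024]] · [[−2, −5], [1, 3]] = [[2554, 7665], [−1022, −3067]].

[[2554, 7665], [−1022, −3067]]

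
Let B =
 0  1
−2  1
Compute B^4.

[[2, −3], [6, −1]]

B^2 = [[−2, 1], [−2, −1]]
B^3 = [[−2, −1], [2, −3]]
B^4 = [[2, −3], [6, −1]]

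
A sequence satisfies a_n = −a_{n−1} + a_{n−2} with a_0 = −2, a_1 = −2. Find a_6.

With companion matrix C = [[−1, 1], [1, 0]], [a_n, a_{n−1}]ᵀ = C·[a_{n−1}, a_{n−2}]ᵀ, so [a_6, a_5]ᵀ = C^5·[a_1, a_0]ᵀ.
C^5 = [[−8, 5], [5, −3]], giving [a_6, a_5]ᵀ = [[6], [−4]].

6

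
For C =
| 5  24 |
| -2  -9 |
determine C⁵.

tr C = -4 and det C = 3, so the characteristic polynomial is λ² − (-4)λ + (3) with roots -3 and -1.
Eigenvectors give P = [[-3, 4], [1, -1]] with P⁻¹ = [[1, 4], [1, 3]], and C = P·diag(-3, -1)·P⁻¹.
Then C⁵ = P·diag(-243, -1)·P⁻¹ = [[729, -4], [-243, 1]] · [[1, 4], [1, 3]] = [[725, 2904], [-242, -969]].

[[725, 2904], [-242, -969]]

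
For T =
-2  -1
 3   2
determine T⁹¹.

T² = I (check: tr T = 0 and det T = -1), so T⁹¹ = T since 91 is odd.

[[-2, -1], [3, 2]]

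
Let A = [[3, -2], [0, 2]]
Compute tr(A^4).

97

A^2 = [[9, -10], [0, 4]]
A^3 = [[27, -38], [0, 8]]
A^4 = [[81, -130], [0, 16]]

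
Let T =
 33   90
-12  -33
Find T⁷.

tr T = 0 and det T = -9, so the characteristic polynomial is λ² − (0)λ + (-9) with roots -3 and 3.
Eigenvectors give P = [[5, 3], [-2, -1]] with P⁻¹ = [[-1, -3], [2, 5]], and T = P·diag(-3, 3)·P⁻¹.
Then T⁷ = P·diag(-2187, 2187)·P⁻¹ = [[-10935, 6561], [4374, -2187]] · [[-1, -3], [2, 5]] = [[24057, 65610], [-8748, -24057]].

[[24057, 65610], [-8748, -24057]]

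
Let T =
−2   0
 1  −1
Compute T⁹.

[[−512, 0], [511, −1]]

tr T = −3 and det T = 2, so the characteristic polynomial is λ² − (−3)λ + (2) with roots −1 and −2.
Eigenvectors give P = [[0, −1], [−1, 1]] with P⁻¹ = [[−1, −1], [−1, 0]], and T = P·diag(−1, −2)·P⁻¹.
Then T⁹ = P·diag(−1, −512)·P⁻¹ = [[0, 512], [1, −512]] · [[−1, −1], [−1, 0]] = [[−512, 0], [511, −1]].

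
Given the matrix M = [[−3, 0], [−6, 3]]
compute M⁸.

tr M = 0 and det M = −9, so the characteristic polynomial is λ² − (0)λ + (−9) with roots 3 and −3.
Eigenvectors give P = [[0, 1], [−1, 1]] with P⁻¹ = [[1, −1], [1, 0]], and M = P·diag(3, −3)·P⁻¹.
Then M⁸ = P·diag(6561, 6561)·P⁻¹ = [[0, 6561], [−6561, 6561]] · [[1, −1], [1, 0]] = [[6561, 0], [0, 6561]].

[[6561, 0], [0, 6561]]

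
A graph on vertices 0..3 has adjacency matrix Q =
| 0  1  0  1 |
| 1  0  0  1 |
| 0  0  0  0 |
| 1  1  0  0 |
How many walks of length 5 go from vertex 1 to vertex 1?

The number of length-5 walks from vertex 1 to vertex 1 is entry (1,1) of Q⁵, where Q is the adjacency matrix.
Q² = [[2, 1, 0, 1], [1, 2, 0, 1], [0, 0, 0, 0], [1, 1, 0, 2]]
Q³ = [[2, 3, 0, 3], [3, 2, 0, 3], [0, 0, 0, 0], [3, 3, 0, 2]]
Q⁴ = [[6, 5, 0, 5], [5, 6, 0, 5], [0, 0, 0, 0], [5, 5, 0, 6]]
Q⁵ = [[10, 11, 0, 11], [11, 10, 0, 11], [0, 0, 0, 0], [11, 11, 0, 10]]

10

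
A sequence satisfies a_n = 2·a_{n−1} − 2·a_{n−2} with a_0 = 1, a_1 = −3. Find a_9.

With companion matrix A = [[2, −2], [1, 0]], [a_n, a_{n−1}]ᵀ = A·[a_{n−1}, a_{n−2}]ᵀ, so [a_9, a_8]ᵀ = A^8·[a_1, a_0]ᵀ.
A^8 = [[16, 0], [0, 16]], giving [a_9, a_8]ᵀ = [[−48], [16]].

−48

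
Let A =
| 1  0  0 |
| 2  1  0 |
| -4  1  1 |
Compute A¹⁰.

A = I + N where N = [[0, 0, 0], [2, 0, 0], [-4, 1, 0]] is strictly lower-triangular, so N³ = 0.
(I + N)¹⁰ = I + 10·N + 45·N² = [[1, 0, 0], [20, 1, 0], [50, 10, 1]].

[[1, 0, 0], [20, 1, 0], [50, 10, 1]]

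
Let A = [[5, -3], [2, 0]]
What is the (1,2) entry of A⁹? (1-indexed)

tr A = 5 and det A = 6, so the characteristic polynomial is λ² − (5)λ + (6) with roots 2 and 3.
Eigenvectors give P = [[1, -3], [1, -2]] with P⁻¹ = [[-2, 3], [-1, 1]], and A = P·diag(2, 3)·P⁻¹.
Then A⁹ = P·diag(512, 19683)·P⁻¹ = [[512, -59049], [512, -39366]] · [[-2, 3], [-1, 1]] = [[58025, -57513], [38342, -37830]].

-57513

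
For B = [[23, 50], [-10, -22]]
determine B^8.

[[31781, 63050], [-12610, -24964]]

tr B = 1 and det B = -6, so the characteristic polynomial is λ² − (1)λ + (-6) with roots 3 and -2.
Eigenvectors give P = [[5, -2], [-2, 1]] with P⁻¹ = [[1, 2], [2, 5]], and B = P·diag(3, -2)·P⁻¹.
Then B^8 = P·diag(6561, 256)·P⁻¹ = [[32805, -512], [-13122, 256]] · [[1, 2], [2, 5]] = [[31781, 63050], [-12610, -24964]].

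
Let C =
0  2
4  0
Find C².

[[8, 0], [0, 8]]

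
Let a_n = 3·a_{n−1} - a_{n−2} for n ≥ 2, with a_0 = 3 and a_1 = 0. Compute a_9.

With companion matrix Q = [[3, -1], [1, 0]], [a_n, a_{n−1}]ᵀ = Q·[a_{n−1}, a_{n−2}]ᵀ, so [a_9, a_8]ᵀ = Q^8·[a_1, a_0]ᵀ.
Q^8 = [[2584, -987], [987, -377]], giving [a_9, a_8]ᵀ = [[-2961], [-1131]].

-2961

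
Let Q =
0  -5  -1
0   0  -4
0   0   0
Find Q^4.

[[0, 0, 0], [0, 0, 0], [0, 0, 0]]

Q is strictly triangular, hence nilpotent: Q^3 = 0, so Q^4 = 0.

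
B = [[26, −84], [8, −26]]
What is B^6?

tr B = 0 and det B = −4, so the characteristic polynomial is λ² − (0)λ + (−4) with roots 2 and −2.
Eigenvectors give P = [[−7, −3], [−2, −1]] with P⁻¹ = [[−1, 3], [2, −7]], and B = P·diag(2, −2)·P⁻¹.
Then B^6 = P·diag(64, 64)·P⁻¹ = [[−448, −192], [−128, −64]] · [[−1, 3], [2, −7]] = [[64, 0], [0, 64]].

[[64, 0], [0, 64]]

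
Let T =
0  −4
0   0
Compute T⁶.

T is strictly triangular, hence nilpotent: T² = 0, so T⁶ = 0.

[[0, 0], [0, 0]]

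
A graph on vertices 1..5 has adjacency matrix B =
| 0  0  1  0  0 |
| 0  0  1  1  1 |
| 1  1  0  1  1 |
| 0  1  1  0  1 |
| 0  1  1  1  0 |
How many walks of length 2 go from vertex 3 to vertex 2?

2

The number of length-2 walks from vertex 3 to vertex 2 is entry (3,2) of B², where B is the adjacency matrix.
B² = [[1, 1, 0, 1, 1], [1, 3, 2, 2, 2], [0, 2, 4, 2, 2], [1, 2, 2, 3, 2], [1, 2, 2, 2, 3]]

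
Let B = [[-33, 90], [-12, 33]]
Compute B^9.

tr B = 0 and det B = -9, so the characteristic polynomial is λ² − (0)λ + (-9) with roots 3 and -3.
Eigenvectors give P = [[-5, 3], [-2, 1]] with P⁻¹ = [[1, -3], [2, -5]], and B = P·diag(3, -3)·P⁻¹.
Then B^9 = P·diag(19683, -19683)·P⁻¹ = [[-98415, -59049], [-39366, -19683]] · [[1, -3], [2, -5]] = [[-216513, 590490], [-78732, 216513]].

[[-216513, 590490], [-78732, 216513]]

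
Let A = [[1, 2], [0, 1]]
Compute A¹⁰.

A = I + N where N = [[0, 2], [0, 0]] is strictly upper-triangular, so N² = 0.
(I + N)¹⁰ = I + 10·N = [[1, 20], [0, 1]].

[[1, 20], [0, 1]]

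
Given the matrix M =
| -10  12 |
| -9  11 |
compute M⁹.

tr M = 1 and det M = -2, so the characteristic polynomial is λ² − (1)λ + (-2) with roots 2 and -1.
Eigenvectors give P = [[1, 4], [1, 3]] with P⁻¹ = [[-3, 4], [1, -1]], and M = P·diag(2, -1)·P⁻¹.
Then M⁹ = P·diag(512, -1)·P⁻¹ = [[512, -4], [512, -3]] · [[-3, 4], [1, -1]] = [[-1540, 2052], [-1539, 2051]].

[[-1540, 2052], [-1539, 2051]]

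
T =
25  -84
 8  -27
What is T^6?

tr T = -2 and det T = -3, so the characteristic polynomial is λ² − (-2)λ + (-3) with roots -3 and 1.
Eigenvectors give P = [[3, 7], [1, 2]] with P⁻¹ = [[-2, 7], [1, -3]], and T = P·diag(-3, 1)·P⁻¹.
Then T^6 = P·diag(729, 1)·P⁻¹ = [[2187, 7], [729, 2]] · [[-2, 7], [1, -3]] = [[-4367, 15288], [-1456, 5097]].

[[-4367, 15288], [-1456, 5097]]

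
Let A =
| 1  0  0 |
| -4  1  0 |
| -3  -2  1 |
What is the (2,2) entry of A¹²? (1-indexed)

1

A = I + N where N = [[0, 0, 0], [-4, 0, 0], [-3, -2, 0]] is strictly lower-triangular, so N³ = 0.
(I + N)¹² = I + 12·N + 66·N² = [[1, 0, 0], [-48, 1, 0], [492, -24, 1]].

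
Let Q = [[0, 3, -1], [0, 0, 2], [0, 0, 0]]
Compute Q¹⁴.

[[0, 0, 0], [0, 0, 0], [0, 0, 0]]

Q is strictly triangular, hence nilpotent: Q³ = 0, so Q¹⁴ = 0.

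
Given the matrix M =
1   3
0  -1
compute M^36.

[[1, 0], [0, 1]]

M² = I (check: tr M = 0 and det M = -1), so M^36 = I since 36 is even.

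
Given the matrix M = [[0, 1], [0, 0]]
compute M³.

M is strictly triangular, hence nilpotent: M² = 0, so M³ = 0.

[[0, 0], [0, 0]]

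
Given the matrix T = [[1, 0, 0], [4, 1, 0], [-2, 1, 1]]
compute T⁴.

[[1, 0, 0], [16, 1, 0], [16, 4, 1]]

T = I + N where N = [[0, 0, 0], [4, 0, 0], [-2, 1, 0]] is strictly lower-triangular, so N³ = 0.
(I + N)⁴ = I + 4·N + 6·N² = [[1, 0, 0], [16, 1, 0], [16, 4, 1]].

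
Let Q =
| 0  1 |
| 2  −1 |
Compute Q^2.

[[2, −1], [−2, 3]]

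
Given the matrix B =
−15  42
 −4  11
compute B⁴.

[[561, −1680], [160, −479]]

tr B = −4 and det B = 3, so the characteristic polynomial is λ² − (−4)λ + (3) with roots −1 and −3.
Eigenvectors give P = [[3, −7], [1, −2]] with P⁻¹ = [[−2, 7], [−1, 3]], and B = P·diag(−1, −3)·P⁻¹.
Then B⁴ = P·diag(1, 81)·P⁻¹ = [[3, −567], [1, −162]] · [[−2, 7], [−1, 3]] = [[561, −1680], [160, −479]].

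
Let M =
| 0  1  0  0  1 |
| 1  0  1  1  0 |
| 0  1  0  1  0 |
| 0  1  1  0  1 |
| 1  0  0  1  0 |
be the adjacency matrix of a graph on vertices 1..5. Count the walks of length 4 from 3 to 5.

The number of length-4 walks from vertex 3 to vertex 5 is entry (3,5) of M^4, where M is the adjacency matrix.
M^2 = [[2, 0, 1, 2, 0], [0, 3, 1, 1, 2], [1, 1, 2, 1, 1], [2, 1, 1, 3, 0], [0, 2, 1, 0, 2]]
M^3 = [[0, 5, 2, 1, 4], [5, 2, 4, 6, 1], [2, 4, 2, 4, 2], [1, 6, 4, 2, 5], [4, 1, 2, 5, 0]]
M^4 = [[9, 3, 6, 11, 1], [3, 15, 8, 7, 11], [6, 8, 8, 8, 6], [11, 7, 8, 15, 3], [1, 11, 6, 3, 9]]

6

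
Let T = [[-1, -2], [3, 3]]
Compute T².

[[-5, -4], [6, 3]]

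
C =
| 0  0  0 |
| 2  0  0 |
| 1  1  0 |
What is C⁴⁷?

[[0, 0, 0], [0, 0, 0], [0, 0, 0]]

C is strictly triangular, hence nilpotent: C³ = 0, so C⁴⁷ = 0.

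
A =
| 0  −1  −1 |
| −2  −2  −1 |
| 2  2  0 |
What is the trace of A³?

A² = [[0, 0, 1], [2, 4, 4], [−4, −6, −4]]
A³ = [[2, 2, 0], [0, −2, −6], [4, 8, 10]]

10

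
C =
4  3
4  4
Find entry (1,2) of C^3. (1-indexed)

180

C^2 = [[28, 24], [32, 28]]
C^3 = [[208, 180], [240, 208]]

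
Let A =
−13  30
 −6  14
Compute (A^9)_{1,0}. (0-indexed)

tr A = 1 and det A = −2, so the characteristic polynomial is λ² − (1)λ + (−2) with roots 2 and −1.
Eigenvectors give P = [[2, 5], [1, 2]] with P⁻¹ = [[−2, 5], [1, −2]], and A = P·diag(2, −1)·P⁻¹.
Then A^9 = P·diag(512, −1)·P⁻¹ = [[1024, −5], [512, −2]] · [[−2, 5], [1, −2]] = [[−2053, 5130], [−1026, 2564]].

−1026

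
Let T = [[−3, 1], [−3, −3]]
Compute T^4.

[[−72, −72], [216, −72]]

T^2 = [[6, −6], [18, 6]]
T^3 = [[0, 24], [−72, 0]]
T^4 = [[−72, −72], [216, −72]]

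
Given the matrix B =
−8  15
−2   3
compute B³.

[[−122, 285], [−38, 87]]

tr B = −5 and det B = 6, so the characteristic polynomial is λ² − (−5)λ + (6) with roots −3 and −2.
Eigenvectors give P = [[3, −5], [1, −2]] with P⁻¹ = [[2, −5], [1, −3]], and B = P·diag(−3, −2)·P⁻¹.
Then B³ = P·diag(−27, −8)·P⁻¹ = [[−81, 40], [−27, 16]] · [[2, −5], [1, −3]] = [[−122, 285], [−38, 87]].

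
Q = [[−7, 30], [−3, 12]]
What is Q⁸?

[[−56489, 189150], [−18915, 63306]]

tr Q = 5 and det Q = 6, so the characteristic polynomial is λ² − (5)λ + (6) with roots 3 and 2.
Eigenvectors give P = [[3, 10], [1, 3]] with P⁻¹ = [[−3, 10], [1, −3]], and Q = P·diag(3, 2)·P⁻¹.
Then Q⁸ = P·diag(6561, 256)·P⁻¹ = [[19683, 2560], [6561, 768]] · [[−3, 10], [1, −3]] = [[−56489, 189150], [−18915, 63306]].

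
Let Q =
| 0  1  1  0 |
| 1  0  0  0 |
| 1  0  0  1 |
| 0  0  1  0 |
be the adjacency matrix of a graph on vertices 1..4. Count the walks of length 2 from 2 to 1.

The number of length-2 walks from vertex 2 to vertex 1 is entry (2,1) of Q^2, where Q is the adjacency matrix.
Q^2 = [[2, 0, 0, 1], [0, 1, 1, 0], [0, 1, 2, 0], [1, 0, 0, 1]]

0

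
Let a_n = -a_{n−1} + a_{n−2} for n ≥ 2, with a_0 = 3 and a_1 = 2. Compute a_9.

5

With companion matrix T = [[-1, 1], [1, 0]], [a_n, a_{n−1}]ᵀ = T·[a_{n−1}, a_{n−2}]ᵀ, so [a_9, a_8]ᵀ = T⁸·[a_1, a_0]ᵀ.
T⁸ = [[34, -21], [-21, 13]], giving [a_9, a_8]ᵀ = [[5], [-3]].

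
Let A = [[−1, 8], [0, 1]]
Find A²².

[[1, 0], [0, 1]]

A² = I (check: tr A = 0 and det A = −1), so A²² = I since 22 is even.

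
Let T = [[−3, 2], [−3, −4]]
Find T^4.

[[−285, −182], [273, −194]]

T^2 = [[3, −14], [21, 10]]
T^3 = [[33, 62], [−93, 2]]
T^4 = [[−285, −182], [273, −194]]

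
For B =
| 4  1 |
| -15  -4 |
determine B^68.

B² = I (check: tr B = 0 and det B = -1), so B^68 = I since 68 is even.

[[1, 0], [0, 1]]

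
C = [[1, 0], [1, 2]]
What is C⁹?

[[1, 0], [511, 512]]

tr C = 3 and det C = 2, so the characteristic polynomial is λ² − (3)λ + (2) with roots 1 and 2.
Eigenvectors give P = [[−1, 0], [1, 1]] with P⁻¹ = [[−1, 0], [1, 1]], and C = P·diag(1, 2)·P⁻¹.
Then C⁹ = P·diag(1, 512)·P⁻¹ = [[−1, 0], [1, 512]] · [[−1, 0], [1, 1]] = [[1, 0], [511, 512]].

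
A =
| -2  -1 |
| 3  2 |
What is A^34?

[[1, 0], [0, 1]]

A² = I (check: tr A = 0 and det A = -1), so A^34 = I since 34 is even.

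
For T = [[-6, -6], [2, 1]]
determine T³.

tr T = -5 and det T = 6, so the characteristic polynomial is λ² − (-5)λ + (6) with roots -2 and -3.
Eigenvectors give P = [[-3, -2], [2, 1]] with P⁻¹ = [[1, 2], [-2, -3]], and T = P·diag(-2, -3)·P⁻¹.
Then T³ = P·diag(-8, -27)·P⁻¹ = [[24, 54], [-16, -27]] · [[1, 2], [-2, -3]] = [[-84, -114], [38, 49]].

[[-84, -114], [38, 49]]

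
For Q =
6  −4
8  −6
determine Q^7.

[[384, −256], [512, −384]]

tr Q = 0 and det Q = −4, so the characteristic polynomial is λ² − (0)λ + (−4) with roots −2 and 2.
Eigenvectors give P = [[1, 1], [2, 1]] with P⁻¹ = [[−1, 1], [2, −1]], and Q = P·diag(−2, 2)·P⁻¹.
Then Q^7 = P·diag(−128, 128)·P⁻¹ = [[−128, 128], [−256, 128]] · [[−1, 1], [2, −1]] = [[384, −256], [512, −384]].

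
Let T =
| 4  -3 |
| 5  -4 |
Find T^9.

T² = I (check: tr T = 0 and det T = -1), so T^9 = T since 9 is odd.

[[4, -3], [5, -4]]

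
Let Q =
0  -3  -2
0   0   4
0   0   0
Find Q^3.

Q is strictly triangular, hence nilpotent: Q^3 = 0, so Q^3 = 0.

[[0, 0, 0], [0, 0, 0], [0, 0, 0]]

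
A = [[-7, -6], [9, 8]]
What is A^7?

tr A = 1 and det A = -2, so the characteristic polynomial is λ² − (1)λ + (-2) with roots 2 and -1.
Eigenvectors give P = [[-2, -1], [3, 1]] with P⁻¹ = [[1, 1], [-3, -2]], and A = P·diag(2, -1)·P⁻¹.
Then A^7 = P·diag(128, -1)·P⁻¹ = [[-256, 1], [384, -1]] · [[1, 1], [-3, -2]] = [[-259, -258], [387, 386]].

[[-259, -258], [387, 386]]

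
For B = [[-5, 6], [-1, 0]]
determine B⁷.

[[-6305, 12354], [-2059, 3990]]

tr B = -5 and det B = 6, so the characteristic polynomial is λ² − (-5)λ + (6) with roots -2 and -3.
Eigenvectors give P = [[2, -3], [1, -1]] with P⁻¹ = [[-1, 3], [-1, 2]], and B = P·diag(-2, -3)·P⁻¹.
Then B⁷ = P·diag(-128, -2187)·P⁻¹ = [[-256, 6561], [-128, 2187]] · [[-1, 3], [-1, 2]] = [[-6305, 12354], [-2059, 3990]].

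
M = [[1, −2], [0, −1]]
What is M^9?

[[1, −2], [0, −1]]

M² = I (check: tr M = 0 and det M = −1), so M^9 = M since 9 is odd.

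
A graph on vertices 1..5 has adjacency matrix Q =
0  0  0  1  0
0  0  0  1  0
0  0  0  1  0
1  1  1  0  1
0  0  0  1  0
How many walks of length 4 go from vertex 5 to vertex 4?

0

The number of length-4 walks from vertex 5 to vertex 4 is entry (5,4) of Q⁴, where Q is the adjacency matrix.
Q² = [[1, 1, 1, 0, 1], [1, 1, 1, 0, 1], [1, 1, 1, 0, 1], [0, 0, 0, 4, 0], [1, 1, 1, 0, 1]]
Q³ = [[0, 0, 0, 4, 0], [0, 0, 0, 4, 0], [0, 0, 0, 4, 0], [4, 4, 4, 0, 4], [0, 0, 0, 4, 0]]
Q⁴ = [[4, 4, 4, 0, 4], [4, 4, 4, 0, 4], [4, 4, 4, 0, 4], [0, 0, 0, 16, 0], [4, 4, 4, 0, 4]]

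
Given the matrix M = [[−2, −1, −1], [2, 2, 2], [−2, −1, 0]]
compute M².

[[4, 1, 0], [−4, 0, 2], [2, 0, 0]]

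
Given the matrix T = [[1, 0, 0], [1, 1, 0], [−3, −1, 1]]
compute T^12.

[[1, 0, 0], [12, 1, 0], [−102, −12, 1]]

T = I + N where N = [[0, 0, 0], [1, 0, 0], [−3, −1, 0]] is strictly lower-triangular, so N^3 = 0.
(I + N)^12 = I + 12·N + 66·N^2 = [[1, 0, 0], [12, 1, 0], [−102, −12, 1]].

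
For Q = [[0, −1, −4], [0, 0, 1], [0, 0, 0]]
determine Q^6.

Q is strictly triangular, hence nilpotent: Q^3 = 0, so Q^6 = 0.

[[0, 0, 0], [0, 0, 0], [0, 0, 0]]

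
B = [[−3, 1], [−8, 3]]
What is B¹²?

B² = I (check: tr B = 0 and det B = −1), so B¹² = I since 12 is even.

[[1, 0], [0, 1]]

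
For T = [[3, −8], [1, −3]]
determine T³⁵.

[[3, −8], [1, −3]]

T² = I (check: tr T = 0 and det T = −1), so T³⁵ = T since 35 is odd.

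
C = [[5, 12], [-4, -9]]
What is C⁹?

tr C = -4 and det C = 3, so the characteristic polynomial is λ² − (-4)λ + (3) with roots -3 and -1.
Eigenvectors give P = [[-3, -2], [2, 1]] with P⁻¹ = [[1, 2], [-2, -3]], and C = P·diag(-3, -1)·P⁻¹.
Then C⁹ = P·diag(-19683, -1)·P⁻¹ = [[59049, 2], [-39366, -1]] · [[1, 2], [-2, -3]] = [[59045, 118092], [-39364, -78729]].

[[59045, 118092], [-39364, -78729]]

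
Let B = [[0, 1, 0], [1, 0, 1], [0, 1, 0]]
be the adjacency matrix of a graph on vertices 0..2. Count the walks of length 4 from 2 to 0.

2

The number of length-4 walks from vertex 2 to vertex 0 is entry (2,0) of B^4, where B is the adjacency matrix.
B^2 = [[1, 0, 1], [0, 2, 0], [1, 0, 1]]
B^3 = [[0, 2, 0], [2, 0, 2], [0, 2, 0]]
B^4 = [[2, 0, 2], [0, 4, 0], [2, 0, 2]]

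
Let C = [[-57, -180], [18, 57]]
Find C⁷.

[[-41553, -131220], [13122, 41553]]

tr C = 0 and det C = -9, so the characteristic polynomial is λ² − (0)λ + (-9) with roots 3 and -3.
Eigenvectors give P = [[3, 10], [-1, -3]] with P⁻¹ = [[-3, -10], [1, 3]], and C = P·diag(3, -3)·P⁻¹.
Then C⁷ = P·diag(2187, -2187)·P⁻¹ = [[6561, -21870], [-2187, 6561]] · [[-3, -10], [1, 3]] = [[-41553, -131220], [13122, 41553]].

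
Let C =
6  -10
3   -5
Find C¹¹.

C² = C (a projection; rank 1, trace 1), so C¹¹ = C.

[[6, -10], [3, -5]]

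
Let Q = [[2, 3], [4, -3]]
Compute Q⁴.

Q² = [[16, -3], [-4, 21]]
Q³ = [[20, 57], [76, -75]]
Q⁴ = [[268, -111], [-148, 453]]

[[268, -111], [-148, 453]]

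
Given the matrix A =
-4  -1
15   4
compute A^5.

[[-4, -1], [15, 4]]

A² = I (check: tr A = 0 and det A = -1), so A^5 = A since 5 is odd.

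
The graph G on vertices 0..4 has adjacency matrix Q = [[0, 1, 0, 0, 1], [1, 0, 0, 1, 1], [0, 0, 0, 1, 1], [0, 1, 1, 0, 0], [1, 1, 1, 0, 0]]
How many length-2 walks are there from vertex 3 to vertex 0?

1

The number of length-2 walks from vertex 3 to vertex 0 is entry (3,0) of Q², where Q is the adjacency matrix.
Q² = [[2, 1, 1, 1, 1], [1, 3, 2, 0, 1], [1, 2, 2, 0, 0], [1, 0, 0, 2, 2], [1, 1, 0, 2, 3]]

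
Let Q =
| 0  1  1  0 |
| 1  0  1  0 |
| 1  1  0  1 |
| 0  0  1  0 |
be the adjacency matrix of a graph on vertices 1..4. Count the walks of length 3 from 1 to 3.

The number of length-3 walks from vertex 1 to vertex 3 is entry (1,3) of Q^3, where Q is the adjacency matrix.
Q^2 = [[2, 1, 1, 1], [1, 2, 1, 1], [1, 1, 3, 0], [1, 1, 0, 1]]
Q^3 = [[2, 3, 4, 1], [3, 2, 4, 1], [4, 4, 2, 3], [1, 1, 3, 0]]

4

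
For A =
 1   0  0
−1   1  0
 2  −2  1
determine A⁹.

A = I + N where N = [[0, 0, 0], [−1, 0, 0], [2, −2, 0]] is strictly lower-triangular, so N³ = 0.
(I + N)⁹ = I + 9·N + 36·N² = [[1, 0, 0], [−9, 1, 0], [90, −18, 1]].

[[1, 0, 0], [−9, 1, 0], [90, −18, 1]]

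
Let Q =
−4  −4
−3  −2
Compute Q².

[[28, 24], [18, 16]]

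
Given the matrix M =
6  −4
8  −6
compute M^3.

[[24, −16], [32, −24]]

tr M = 0 and det M = −4, so the characteristic polynomial is λ² − (0)λ + (−4) with roots 2 and −2.
Eigenvectors give P = [[1, −1], [1, −2]] with P⁻¹ = [[2, −1], [1, −1]], and M = P·diag(2, −2)·P⁻¹.
Then M^3 = P·diag(8, −8)·P⁻¹ = [[8, 8], [8, 16]] · [[2, −1], [1, −1]] = [[24, −16], [32, −24]].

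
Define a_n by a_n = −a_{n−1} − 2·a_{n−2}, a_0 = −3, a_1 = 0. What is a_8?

With companion matrix C = [[−1, −2], [1, 0]], [a_n, a_{n−1}]ᵀ = C·[a_{n−1}, a_{n−2}]ᵀ, so [a_8, a_7]ᵀ = C⁷·[a_1, a_0]ᵀ.
C⁷ = [[3, −14], [7, 10]], giving [a_8, a_7]ᵀ = [[42], [−30]].

42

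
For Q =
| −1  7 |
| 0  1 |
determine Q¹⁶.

Q² = I (check: tr Q = 0 and det Q = −1), so Q¹⁶ = I since 16 is even.

[[1, 0], [0, 1]]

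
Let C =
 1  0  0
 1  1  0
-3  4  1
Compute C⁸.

C = I + N where N = [[0, 0, 0], [1, 0, 0], [-3, 4, 0]] is strictly lower-triangular, so N³ = 0.
(I + N)⁸ = I + 8·N + 28·N² = [[1, 0, 0], [8, 1, 0], [88, 32, 1]].

[[1, 0, 0], [8, 1, 0], [88, 32, 1]]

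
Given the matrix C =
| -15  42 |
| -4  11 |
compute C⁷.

[[-15303, 45906], [-4372, 13115]]

tr C = -4 and det C = 3, so the characteristic polynomial is λ² − (-4)λ + (3) with roots -3 and -1.
Eigenvectors give P = [[7, -3], [2, -1]] with P⁻¹ = [[1, -3], [2, -7]], and C = P·diag(-3, -1)·P⁻¹.
Then C⁷ = P·diag(-2187, -1)·P⁻¹ = [[-15309, 3], [-4374, 1]] · [[1, -3], [2, -7]] = [[-15303, 45906], [-4372, 13115]].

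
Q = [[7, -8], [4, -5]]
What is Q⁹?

[[39367, -39368], [19684, -19685]]

tr Q = 2 and det Q = -3, so the characteristic polynomial is λ² − (2)λ + (-3) with roots 3 and -1.
Eigenvectors give P = [[2, 1], [1, 1]] with P⁻¹ = [[1, -1], [-1, 2]], and Q = P·diag(3, -1)·P⁻¹.
Then Q⁹ = P·diag(19683, -1)·P⁻¹ = [[39366, -1], [19683, -1]] · [[1, -1], [-1, 2]] = [[39367, -39368], [19684, -19685]].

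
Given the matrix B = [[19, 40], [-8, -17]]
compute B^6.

[[3641, 7280], [-1456, -2911]]

tr B = 2 and det B = -3, so the characteristic polynomial is λ² − (2)λ + (-3) with roots -1 and 3.
Eigenvectors give P = [[-2, 5], [1, -2]] with P⁻¹ = [[2, 5], [1, 2]], and B = P·diag(-1, 3)·P⁻¹.
Then B^6 = P·diag(1, 729)·P⁻¹ = [[-2, 3645], [1, -1458]] · [[2, 5], [1, 2]] = [[3641, 7280], [-1456, -2911]].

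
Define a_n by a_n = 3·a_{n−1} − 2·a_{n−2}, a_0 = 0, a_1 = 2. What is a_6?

With companion matrix A = [[3, −2], [1, 0]], [a_n, a_{n−1}]ᵀ = A·[a_{n−1}, a_{n−2}]ᵀ, so [a_6, a_5]ᵀ = A⁵·[a_1, a_0]ᵀ.
A⁵ = [[63, −62], [31, −30]], giving [a_6, a_5]ᵀ = [[126], [62]].

126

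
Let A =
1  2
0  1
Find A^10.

A = I + N where N = [[0, 2], [0, 0]] is strictly upper-triangular, so N^2 = 0.
(I + N)^10 = I + 10·N = [[1, 20], [0, 1]].

[[1, 20], [0, 1]]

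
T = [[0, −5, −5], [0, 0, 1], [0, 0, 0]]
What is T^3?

T is strictly triangular, hence nilpotent: T^3 = 0, so T^3 = 0.

[[0, 0, 0], [0, 0, 0], [0, 0, 0]]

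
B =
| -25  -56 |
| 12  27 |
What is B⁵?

[[-1465, -3416], [732, 1707]]

tr B = 2 and det B = -3, so the characteristic polynomial is λ² − (2)λ + (-3) with roots -1 and 3.
Eigenvectors give P = [[7, -2], [-3, 1]] with P⁻¹ = [[1, 2], [3, 7]], and B = P·diag(-1, 3)·P⁻¹.
Then B⁵ = P·diag(-1, 243)·P⁻¹ = [[-7, -486], [3, 243]] · [[1, 2], [3, 7]] = [[-1465, -3416], [732, 1707]].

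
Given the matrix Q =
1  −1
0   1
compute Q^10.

[[1, −10], [0, 1]]

Q = I + N where N = [[0, −1], [0, 0]] is strictly upper-triangular, so N^2 = 0.
(I + N)^10 = I + 10·N = [[1, −10], [0, 1]].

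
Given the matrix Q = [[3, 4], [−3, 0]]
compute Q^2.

[[−3, 12], [−9, −12]]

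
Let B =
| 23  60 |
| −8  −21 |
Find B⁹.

[[118103, 295260], [−39368, −98421]]

tr B = 2 and det B = −3, so the characteristic polynomial is λ² − (2)λ + (−3) with roots −1 and 3.
Eigenvectors give P = [[−5, −3], [2, 1]] with P⁻¹ = [[1, 3], [−2, −5]], and B = P·diag(−1, 3)·P⁻¹.
Then B⁹ = P·diag(−1, 19683)·P⁻¹ = [[5, −59049], [−2, 19683]] · [[1, 3], [−2, −5]] = [[118103, 295260], [−39368, −98421]].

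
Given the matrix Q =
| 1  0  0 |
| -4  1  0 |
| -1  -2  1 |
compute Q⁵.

Q = I + N where N = [[0, 0, 0], [-4, 0, 0], [-1, -2, 0]] is strictly lower-triangular, so N³ = 0.
(I + N)⁵ = I + 5·N + 10·N² = [[1, 0, 0], [-20, 1, 0], [75, -10, 1]].

[[1, 0, 0], [-20, 1, 0], [75, -10, 1]]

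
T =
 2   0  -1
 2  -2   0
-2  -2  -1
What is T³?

[[18, -2, -5], [12, -4, 2], [-6, -18, 3]]

T² = [[6, 2, -1], [0, 4, -2], [-6, 6, 3]]
T³ = [[18, -2, -5], [12, -4, 2], [-6, -18, 3]]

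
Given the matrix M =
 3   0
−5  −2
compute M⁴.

[[81, 0], [−65, 16]]

tr M = 1 and det M = −6, so the characteristic polynomial is λ² − (1)λ + (−6) with roots −2 and 3.
Eigenvectors give P = [[0, −1], [1, 1]] with P⁻¹ = [[1, 1], [−1, 0]], and M = P·diag(−2, 3)·P⁻¹.
Then M⁴ = P·diag(16, 81)·P⁻¹ = [[0, −81], [16, 81]] · [[1, 1], [−1, 0]] = [[81, 0], [−65, 16]].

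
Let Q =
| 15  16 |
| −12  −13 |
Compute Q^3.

[[111, 112], [−84, −85]]

tr Q = 2 and det Q = −3, so the characteristic polynomial is λ² − (2)λ + (−3) with roots 3 and −1.
Eigenvectors give P = [[4, −1], [−3, 1]] with P⁻¹ = [[1, 1], [3, 4]], and Q = P·diag(3, −1)·P⁻¹.
Then Q^3 = P·diag(27, −1)·P⁻¹ = [[108, 1], [−81, −1]] · [[1, 1], [3, 4]] = [[111, 112], [−84, −85]].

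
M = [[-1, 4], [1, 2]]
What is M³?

[[-1, 28], [7, 20]]

M² = [[5, 4], [1, 8]]
M³ = [[-1, 28], [7, 20]]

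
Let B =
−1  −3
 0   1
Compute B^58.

B² = I (check: tr B = 0 and det B = −1), so B^58 = I since 58 is even.

[[1, 0], [0, 1]]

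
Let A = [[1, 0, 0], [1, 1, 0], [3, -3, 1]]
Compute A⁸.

[[1, 0, 0], [8, 1, 0], [-60, -24, 1]]

A = I + N where N = [[0, 0, 0], [1, 0, 0], [3, -3, 0]] is strictly lower-triangular, so N³ = 0.
(I + N)⁸ = I + 8·N + 28·N² = [[1, 0, 0], [8, 1, 0], [-60, -24, 1]].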